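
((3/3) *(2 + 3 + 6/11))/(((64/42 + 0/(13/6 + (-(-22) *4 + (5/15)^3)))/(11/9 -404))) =-1547875/1056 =-1465.79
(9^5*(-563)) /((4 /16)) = -132978348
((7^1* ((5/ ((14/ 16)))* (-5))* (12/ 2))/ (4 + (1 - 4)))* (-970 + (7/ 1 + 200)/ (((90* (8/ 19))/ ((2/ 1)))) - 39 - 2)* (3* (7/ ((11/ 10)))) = 252018900/ 11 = 22910809.09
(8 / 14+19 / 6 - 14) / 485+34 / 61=666289 / 1242570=0.54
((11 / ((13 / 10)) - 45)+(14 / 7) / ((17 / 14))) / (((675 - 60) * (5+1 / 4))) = -30844 / 2854215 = -0.01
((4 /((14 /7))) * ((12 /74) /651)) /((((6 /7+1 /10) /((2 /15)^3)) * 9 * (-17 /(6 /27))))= -128 /71429224275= -0.00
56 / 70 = 4 / 5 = 0.80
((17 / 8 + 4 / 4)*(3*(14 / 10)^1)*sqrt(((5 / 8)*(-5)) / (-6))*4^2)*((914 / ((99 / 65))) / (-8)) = -5198375*sqrt(3) / 792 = -11368.50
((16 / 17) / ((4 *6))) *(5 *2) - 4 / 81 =472 / 1377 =0.34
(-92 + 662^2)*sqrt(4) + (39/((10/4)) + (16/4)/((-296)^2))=876319.60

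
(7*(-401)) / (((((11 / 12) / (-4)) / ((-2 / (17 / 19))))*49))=-558.77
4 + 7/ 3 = 19/ 3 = 6.33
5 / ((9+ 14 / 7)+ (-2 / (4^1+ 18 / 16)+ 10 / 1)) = 41 / 169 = 0.24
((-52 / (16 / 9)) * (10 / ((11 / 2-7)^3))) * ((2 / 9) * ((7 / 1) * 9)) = 3640 / 3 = 1213.33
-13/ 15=-0.87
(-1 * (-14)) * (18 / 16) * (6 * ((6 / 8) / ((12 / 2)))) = 11.81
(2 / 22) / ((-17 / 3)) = -3 / 187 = -0.02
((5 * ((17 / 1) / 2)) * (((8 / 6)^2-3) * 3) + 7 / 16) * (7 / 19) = -52213 / 912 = -57.25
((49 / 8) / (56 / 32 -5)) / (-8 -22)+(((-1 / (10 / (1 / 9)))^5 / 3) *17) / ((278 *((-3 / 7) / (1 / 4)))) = 48261928681547 / 768251109600000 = 0.06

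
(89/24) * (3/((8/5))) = 6.95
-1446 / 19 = -76.11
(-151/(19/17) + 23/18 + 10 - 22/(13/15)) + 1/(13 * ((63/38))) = -515815/3458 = -149.17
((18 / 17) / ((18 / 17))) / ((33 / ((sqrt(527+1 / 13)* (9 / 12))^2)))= 5139 / 572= 8.98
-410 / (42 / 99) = -6765 / 7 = -966.43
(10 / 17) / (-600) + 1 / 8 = 253 / 2040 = 0.12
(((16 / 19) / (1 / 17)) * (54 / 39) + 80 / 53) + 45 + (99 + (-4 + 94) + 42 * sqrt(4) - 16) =4232730 / 13091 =323.33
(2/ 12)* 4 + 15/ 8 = 61/ 24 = 2.54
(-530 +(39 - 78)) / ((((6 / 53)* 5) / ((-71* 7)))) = 499600.97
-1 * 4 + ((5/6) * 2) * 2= -2/3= -0.67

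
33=33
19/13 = 1.46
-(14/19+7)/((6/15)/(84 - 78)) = -2205/19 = -116.05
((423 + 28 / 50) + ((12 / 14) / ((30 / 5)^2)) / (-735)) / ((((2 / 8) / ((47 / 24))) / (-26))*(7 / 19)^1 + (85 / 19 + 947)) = 0.45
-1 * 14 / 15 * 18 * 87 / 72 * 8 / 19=-812 / 95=-8.55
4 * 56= 224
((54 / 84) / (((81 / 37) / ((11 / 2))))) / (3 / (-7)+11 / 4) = 407 / 585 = 0.70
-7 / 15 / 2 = -7 / 30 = -0.23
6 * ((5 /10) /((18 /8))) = 4 /3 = 1.33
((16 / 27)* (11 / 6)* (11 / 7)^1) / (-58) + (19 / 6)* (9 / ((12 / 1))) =308545 / 131544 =2.35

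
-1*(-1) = 1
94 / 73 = 1.29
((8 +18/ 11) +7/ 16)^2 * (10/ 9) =1746405/ 15488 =112.76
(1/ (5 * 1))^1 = 1/ 5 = 0.20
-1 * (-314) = 314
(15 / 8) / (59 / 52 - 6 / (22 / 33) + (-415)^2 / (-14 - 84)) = -3185 / 2998594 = -0.00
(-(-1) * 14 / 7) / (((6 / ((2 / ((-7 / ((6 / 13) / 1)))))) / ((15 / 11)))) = -60 / 1001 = -0.06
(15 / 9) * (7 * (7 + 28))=1225 / 3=408.33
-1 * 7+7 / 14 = -13 / 2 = -6.50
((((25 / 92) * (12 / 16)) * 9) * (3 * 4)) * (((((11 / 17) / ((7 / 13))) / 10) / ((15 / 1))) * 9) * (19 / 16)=1.88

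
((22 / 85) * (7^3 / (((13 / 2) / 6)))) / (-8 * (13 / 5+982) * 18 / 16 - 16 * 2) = -90552 / 9827207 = -0.01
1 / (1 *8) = 1 / 8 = 0.12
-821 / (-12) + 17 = 1025 / 12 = 85.42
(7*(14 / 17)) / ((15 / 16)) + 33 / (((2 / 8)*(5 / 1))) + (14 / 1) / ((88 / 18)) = 39733 / 1122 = 35.41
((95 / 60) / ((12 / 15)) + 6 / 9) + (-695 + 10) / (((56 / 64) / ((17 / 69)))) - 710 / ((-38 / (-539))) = -1506646307 / 146832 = -10261.02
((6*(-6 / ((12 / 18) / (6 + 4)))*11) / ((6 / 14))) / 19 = -13860 / 19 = -729.47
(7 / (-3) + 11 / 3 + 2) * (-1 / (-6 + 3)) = 10 / 9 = 1.11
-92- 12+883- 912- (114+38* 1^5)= -285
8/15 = 0.53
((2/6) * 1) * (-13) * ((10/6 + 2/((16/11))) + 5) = -2509/72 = -34.85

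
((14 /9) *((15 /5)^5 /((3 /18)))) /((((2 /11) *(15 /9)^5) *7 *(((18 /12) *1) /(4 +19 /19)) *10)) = 144342 /3125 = 46.19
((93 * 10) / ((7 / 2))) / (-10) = -186 / 7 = -26.57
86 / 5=17.20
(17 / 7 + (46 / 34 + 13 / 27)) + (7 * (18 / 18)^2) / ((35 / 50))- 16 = -5581 / 3213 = -1.74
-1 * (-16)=16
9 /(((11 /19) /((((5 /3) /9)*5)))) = 475 /33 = 14.39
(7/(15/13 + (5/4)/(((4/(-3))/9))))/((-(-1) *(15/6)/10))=-5824/1515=-3.84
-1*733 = -733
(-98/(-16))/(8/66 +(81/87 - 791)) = -46893/6047840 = -0.01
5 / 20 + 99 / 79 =475 / 316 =1.50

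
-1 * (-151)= 151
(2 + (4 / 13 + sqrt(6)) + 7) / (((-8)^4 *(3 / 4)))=sqrt(6) / 3072 + 121 / 39936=0.00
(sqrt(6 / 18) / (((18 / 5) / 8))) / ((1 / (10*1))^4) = 200000*sqrt(3) / 27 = 12830.01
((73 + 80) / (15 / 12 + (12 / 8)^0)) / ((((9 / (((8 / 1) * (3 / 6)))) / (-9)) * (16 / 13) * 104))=-17 / 8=-2.12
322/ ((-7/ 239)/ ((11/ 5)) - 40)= -846538/ 105195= -8.05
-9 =-9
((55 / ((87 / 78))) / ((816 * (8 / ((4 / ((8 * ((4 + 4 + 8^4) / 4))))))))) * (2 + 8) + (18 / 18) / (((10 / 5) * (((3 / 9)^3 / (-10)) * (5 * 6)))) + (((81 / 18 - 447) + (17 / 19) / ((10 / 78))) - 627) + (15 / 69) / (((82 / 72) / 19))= -486935604247619 / 457906919040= -1063.39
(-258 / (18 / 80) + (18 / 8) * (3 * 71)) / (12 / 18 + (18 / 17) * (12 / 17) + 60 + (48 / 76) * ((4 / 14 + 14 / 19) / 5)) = -29244983635 / 2696712616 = -10.84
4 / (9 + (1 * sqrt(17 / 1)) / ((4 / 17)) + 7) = -1024 / 817 + 272 * sqrt(17) / 817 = 0.12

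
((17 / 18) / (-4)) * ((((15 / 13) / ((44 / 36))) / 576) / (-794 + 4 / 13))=85 / 174332928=0.00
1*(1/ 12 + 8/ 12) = 3/ 4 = 0.75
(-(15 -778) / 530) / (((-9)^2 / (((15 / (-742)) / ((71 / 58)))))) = -3161 / 10769706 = -0.00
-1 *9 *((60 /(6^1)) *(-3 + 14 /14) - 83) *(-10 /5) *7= -12978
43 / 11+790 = 8733 / 11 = 793.91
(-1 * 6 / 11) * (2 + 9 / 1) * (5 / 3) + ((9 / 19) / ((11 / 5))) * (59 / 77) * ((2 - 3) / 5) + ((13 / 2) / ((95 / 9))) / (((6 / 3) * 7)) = -3215063 / 321860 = -9.99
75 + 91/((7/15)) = 270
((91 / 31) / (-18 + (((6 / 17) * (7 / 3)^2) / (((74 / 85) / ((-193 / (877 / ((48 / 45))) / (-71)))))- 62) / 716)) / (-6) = 16083379299 / 594573237877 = 0.03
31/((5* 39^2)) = 31/7605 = 0.00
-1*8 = -8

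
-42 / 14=-3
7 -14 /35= 33 /5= 6.60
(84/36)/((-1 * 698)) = -7/2094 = -0.00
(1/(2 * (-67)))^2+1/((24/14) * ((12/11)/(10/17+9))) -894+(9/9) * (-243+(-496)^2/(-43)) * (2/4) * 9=-13102424774791/472530096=-27728.23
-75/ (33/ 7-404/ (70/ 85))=525/ 3401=0.15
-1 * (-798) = 798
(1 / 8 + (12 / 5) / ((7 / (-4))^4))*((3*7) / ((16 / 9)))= 987687 / 219520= 4.50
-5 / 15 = -1 / 3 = -0.33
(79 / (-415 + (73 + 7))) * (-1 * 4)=316 / 335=0.94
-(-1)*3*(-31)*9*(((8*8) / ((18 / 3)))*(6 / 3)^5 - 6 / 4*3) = -563859 / 2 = -281929.50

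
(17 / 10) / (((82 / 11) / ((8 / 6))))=0.30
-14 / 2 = -7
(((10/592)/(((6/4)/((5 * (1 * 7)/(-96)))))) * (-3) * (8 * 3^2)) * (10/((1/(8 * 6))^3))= 36288000/37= 980756.76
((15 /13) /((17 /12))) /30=6 /221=0.03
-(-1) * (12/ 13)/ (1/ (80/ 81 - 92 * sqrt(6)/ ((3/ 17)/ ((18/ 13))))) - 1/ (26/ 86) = -112608 * sqrt(6)/ 169 - 841/ 351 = -1634.54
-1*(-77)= 77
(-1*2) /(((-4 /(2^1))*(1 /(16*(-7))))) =-112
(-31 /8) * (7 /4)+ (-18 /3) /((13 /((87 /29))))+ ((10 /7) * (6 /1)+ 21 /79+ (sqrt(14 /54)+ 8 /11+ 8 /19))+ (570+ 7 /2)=sqrt(21) /9+ 27661390131 /48080032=575.83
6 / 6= 1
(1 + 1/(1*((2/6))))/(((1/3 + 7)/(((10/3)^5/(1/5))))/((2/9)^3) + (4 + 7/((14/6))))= 0.55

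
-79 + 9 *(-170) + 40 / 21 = -33749 / 21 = -1607.10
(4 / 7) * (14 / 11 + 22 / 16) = 233 / 154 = 1.51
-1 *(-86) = 86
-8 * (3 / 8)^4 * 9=-1.42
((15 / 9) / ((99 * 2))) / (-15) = -1 / 1782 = -0.00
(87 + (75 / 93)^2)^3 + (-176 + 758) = 598145079277510 / 887503681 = 673963.49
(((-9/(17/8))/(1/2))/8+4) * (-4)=-200/17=-11.76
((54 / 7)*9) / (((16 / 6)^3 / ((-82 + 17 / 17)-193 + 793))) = 3405159 / 1792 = 1900.20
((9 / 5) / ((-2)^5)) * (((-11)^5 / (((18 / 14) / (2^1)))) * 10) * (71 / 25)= 400211.74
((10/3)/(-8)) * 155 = -775/12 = -64.58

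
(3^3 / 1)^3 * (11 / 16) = 216513 / 16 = 13532.06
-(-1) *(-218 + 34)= -184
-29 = -29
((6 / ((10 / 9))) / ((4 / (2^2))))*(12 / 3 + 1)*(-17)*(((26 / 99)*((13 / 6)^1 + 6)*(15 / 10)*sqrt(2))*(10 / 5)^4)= -33413.50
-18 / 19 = -0.95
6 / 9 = 2 / 3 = 0.67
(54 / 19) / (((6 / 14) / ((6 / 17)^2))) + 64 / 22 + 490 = 29822098 / 60401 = 493.74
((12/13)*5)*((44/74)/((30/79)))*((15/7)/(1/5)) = 260700/3367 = 77.43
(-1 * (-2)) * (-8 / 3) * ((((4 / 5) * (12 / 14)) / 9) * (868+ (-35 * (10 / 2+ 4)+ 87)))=-16384 / 63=-260.06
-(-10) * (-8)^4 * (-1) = -40960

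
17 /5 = 3.40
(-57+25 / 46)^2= 6744409 / 2116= 3187.34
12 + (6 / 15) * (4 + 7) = 82 / 5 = 16.40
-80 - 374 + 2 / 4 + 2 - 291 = -1485 / 2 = -742.50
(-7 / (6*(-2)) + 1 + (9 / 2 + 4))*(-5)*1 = -605 / 12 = -50.42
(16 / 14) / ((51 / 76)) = 608 / 357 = 1.70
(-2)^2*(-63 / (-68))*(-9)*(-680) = 22680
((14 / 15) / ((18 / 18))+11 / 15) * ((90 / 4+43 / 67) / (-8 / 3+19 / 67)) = -16.18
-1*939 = -939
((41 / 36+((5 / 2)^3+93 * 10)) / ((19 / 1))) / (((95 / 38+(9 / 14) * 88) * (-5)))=-0.17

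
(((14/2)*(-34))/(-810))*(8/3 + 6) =3094/1215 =2.55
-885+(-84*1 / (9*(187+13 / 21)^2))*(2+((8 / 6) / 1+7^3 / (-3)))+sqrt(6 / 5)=-3434482281 / 3880900+sqrt(30) / 5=-883.88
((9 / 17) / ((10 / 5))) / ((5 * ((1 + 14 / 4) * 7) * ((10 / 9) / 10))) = 9 / 595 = 0.02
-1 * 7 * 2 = -14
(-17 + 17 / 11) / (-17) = 10 / 11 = 0.91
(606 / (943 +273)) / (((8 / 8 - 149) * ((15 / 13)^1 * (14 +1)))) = -1313 / 6748800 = -0.00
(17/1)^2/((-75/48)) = -4624/25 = -184.96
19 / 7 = 2.71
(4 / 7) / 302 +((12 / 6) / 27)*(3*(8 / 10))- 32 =-1513534 / 47565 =-31.82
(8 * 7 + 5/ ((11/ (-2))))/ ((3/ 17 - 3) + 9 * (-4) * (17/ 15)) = -8585/ 6798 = -1.26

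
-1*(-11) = 11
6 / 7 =0.86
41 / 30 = 1.37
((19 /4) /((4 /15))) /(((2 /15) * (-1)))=-4275 /32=-133.59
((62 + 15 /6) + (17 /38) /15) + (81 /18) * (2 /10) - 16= 5635 /114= 49.43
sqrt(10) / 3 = 1.05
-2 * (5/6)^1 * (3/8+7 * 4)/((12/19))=-74.88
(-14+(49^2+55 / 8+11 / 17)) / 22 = 29605 / 272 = 108.84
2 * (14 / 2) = 14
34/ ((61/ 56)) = 31.21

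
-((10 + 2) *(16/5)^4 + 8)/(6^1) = -395716/1875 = -211.05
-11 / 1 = -11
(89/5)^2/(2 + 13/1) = 7921/375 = 21.12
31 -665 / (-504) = 2327 / 72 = 32.32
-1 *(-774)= 774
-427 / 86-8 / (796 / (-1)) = -4.96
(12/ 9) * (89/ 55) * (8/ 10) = 1424/ 825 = 1.73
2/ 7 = 0.29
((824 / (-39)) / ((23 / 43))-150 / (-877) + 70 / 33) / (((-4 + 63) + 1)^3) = -80494211 / 467281386000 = -0.00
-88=-88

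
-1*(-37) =37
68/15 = 4.53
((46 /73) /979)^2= 2116 /5107532089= 0.00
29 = 29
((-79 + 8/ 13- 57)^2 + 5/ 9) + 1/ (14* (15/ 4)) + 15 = 976573114/ 53235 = 18344.57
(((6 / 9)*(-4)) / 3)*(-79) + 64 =1208 / 9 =134.22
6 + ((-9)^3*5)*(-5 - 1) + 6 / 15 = 109382 / 5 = 21876.40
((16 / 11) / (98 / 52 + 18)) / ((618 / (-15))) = -1040 / 585761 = -0.00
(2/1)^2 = 4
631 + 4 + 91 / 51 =32476 / 51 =636.78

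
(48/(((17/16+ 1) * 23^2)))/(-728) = -0.00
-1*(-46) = 46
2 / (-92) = -1 / 46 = -0.02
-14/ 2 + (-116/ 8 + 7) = -29/ 2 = -14.50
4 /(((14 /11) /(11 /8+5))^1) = 561 /28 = 20.04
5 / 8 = 0.62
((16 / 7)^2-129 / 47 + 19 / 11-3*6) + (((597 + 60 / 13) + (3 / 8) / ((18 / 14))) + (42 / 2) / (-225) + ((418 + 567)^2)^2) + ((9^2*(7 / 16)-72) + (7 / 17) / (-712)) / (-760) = 85553673049105716591492017 / 90885319324800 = 941336551213.07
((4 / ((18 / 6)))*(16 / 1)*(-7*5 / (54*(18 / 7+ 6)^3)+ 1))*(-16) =-18643192 / 54675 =-340.98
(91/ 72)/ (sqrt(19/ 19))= 91/ 72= 1.26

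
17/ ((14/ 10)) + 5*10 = 62.14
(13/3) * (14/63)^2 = 52/243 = 0.21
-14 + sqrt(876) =-14 + 2*sqrt(219) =15.60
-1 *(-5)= 5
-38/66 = -19/33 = -0.58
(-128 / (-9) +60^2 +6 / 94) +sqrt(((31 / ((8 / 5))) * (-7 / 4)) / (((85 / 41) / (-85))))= sqrt(88970) / 8 +1528843 / 423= 3651.57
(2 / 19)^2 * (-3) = -0.03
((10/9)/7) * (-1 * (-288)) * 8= 365.71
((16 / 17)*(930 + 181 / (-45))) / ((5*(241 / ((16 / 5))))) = 10667264 / 4609125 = 2.31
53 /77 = 0.69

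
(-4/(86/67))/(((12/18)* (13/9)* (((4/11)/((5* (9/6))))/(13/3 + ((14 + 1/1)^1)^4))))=-1889012070/559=-3379270.25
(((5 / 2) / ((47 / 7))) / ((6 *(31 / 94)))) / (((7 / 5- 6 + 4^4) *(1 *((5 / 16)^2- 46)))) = -22400 / 1373703651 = -0.00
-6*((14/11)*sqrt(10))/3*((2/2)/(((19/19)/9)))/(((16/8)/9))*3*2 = -6804*sqrt(10)/11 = -1956.01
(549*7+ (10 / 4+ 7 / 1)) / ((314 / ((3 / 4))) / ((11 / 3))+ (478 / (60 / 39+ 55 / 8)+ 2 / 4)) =74160625 / 3301289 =22.46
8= 8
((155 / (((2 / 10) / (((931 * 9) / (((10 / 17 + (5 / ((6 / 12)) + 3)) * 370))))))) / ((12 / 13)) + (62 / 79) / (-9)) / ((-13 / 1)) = -3239053693 / 30095208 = -107.63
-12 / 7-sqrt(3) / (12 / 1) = -12 / 7-sqrt(3) / 12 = -1.86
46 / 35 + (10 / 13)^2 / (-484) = 939779 / 715715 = 1.31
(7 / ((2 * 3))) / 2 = 7 / 12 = 0.58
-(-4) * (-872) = -3488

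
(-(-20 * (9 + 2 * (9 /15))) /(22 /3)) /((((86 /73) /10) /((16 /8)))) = 472.26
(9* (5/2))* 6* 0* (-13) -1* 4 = -4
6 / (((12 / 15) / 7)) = 105 / 2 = 52.50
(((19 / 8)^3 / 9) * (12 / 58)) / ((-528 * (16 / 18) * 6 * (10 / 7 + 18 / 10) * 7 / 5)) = -171475 / 7087128576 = -0.00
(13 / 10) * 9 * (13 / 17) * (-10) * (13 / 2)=-581.56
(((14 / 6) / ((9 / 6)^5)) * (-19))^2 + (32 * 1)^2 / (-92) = 22.95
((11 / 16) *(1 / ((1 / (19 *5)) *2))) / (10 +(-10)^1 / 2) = 209 / 32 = 6.53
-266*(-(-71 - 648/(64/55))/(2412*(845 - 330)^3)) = -668059/1317828762000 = -0.00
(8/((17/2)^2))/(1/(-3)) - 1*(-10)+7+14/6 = 16474/867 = 19.00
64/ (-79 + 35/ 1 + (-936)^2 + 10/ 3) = 96/ 1314083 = 0.00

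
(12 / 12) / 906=1 / 906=0.00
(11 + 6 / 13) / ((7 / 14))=298 / 13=22.92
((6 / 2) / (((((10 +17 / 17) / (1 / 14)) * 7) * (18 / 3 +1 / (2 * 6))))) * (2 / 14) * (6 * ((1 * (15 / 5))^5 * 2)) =52488 / 275429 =0.19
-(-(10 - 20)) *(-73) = 730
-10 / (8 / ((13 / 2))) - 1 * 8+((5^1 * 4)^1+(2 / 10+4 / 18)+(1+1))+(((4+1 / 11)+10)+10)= 120337 / 3960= 30.39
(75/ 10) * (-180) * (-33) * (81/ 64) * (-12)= -5412825/ 8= -676603.12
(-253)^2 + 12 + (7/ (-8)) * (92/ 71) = 9090821/ 142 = 64019.87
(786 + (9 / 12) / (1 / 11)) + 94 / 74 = 117737 / 148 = 795.52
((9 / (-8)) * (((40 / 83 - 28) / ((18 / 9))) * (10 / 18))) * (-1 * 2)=-2855 / 166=-17.20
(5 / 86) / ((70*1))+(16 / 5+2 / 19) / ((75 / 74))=27983269 / 8578500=3.26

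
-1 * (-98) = 98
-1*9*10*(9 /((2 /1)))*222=-89910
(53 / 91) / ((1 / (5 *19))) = 5035 / 91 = 55.33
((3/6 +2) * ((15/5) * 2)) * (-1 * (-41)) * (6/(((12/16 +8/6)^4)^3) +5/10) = 7344531471634672731/23841857910156250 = 308.05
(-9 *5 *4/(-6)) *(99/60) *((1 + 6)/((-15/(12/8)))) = -693/20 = -34.65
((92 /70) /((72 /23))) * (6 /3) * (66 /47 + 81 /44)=1183373 /434280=2.72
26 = 26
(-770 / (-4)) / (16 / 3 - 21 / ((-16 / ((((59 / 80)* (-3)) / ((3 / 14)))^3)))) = -591360000 / 4421650811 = -0.13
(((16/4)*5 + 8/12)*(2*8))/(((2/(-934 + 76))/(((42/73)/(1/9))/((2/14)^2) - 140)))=-1177688512/73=-16132719.34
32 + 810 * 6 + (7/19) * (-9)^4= 138875/19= 7309.21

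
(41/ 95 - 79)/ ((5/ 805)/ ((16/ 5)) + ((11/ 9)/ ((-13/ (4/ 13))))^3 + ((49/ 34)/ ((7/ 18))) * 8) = -1150148859098698368/ 434025973958713595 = -2.65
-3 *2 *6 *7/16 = -63/4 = -15.75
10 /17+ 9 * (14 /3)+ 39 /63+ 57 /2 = 51199 /714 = 71.71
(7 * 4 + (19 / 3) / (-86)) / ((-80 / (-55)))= 79255 / 4128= 19.20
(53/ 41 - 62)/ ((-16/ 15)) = 37335/ 656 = 56.91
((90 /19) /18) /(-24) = -5 /456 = -0.01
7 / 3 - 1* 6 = -11 / 3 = -3.67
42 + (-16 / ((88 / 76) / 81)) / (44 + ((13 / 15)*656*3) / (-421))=3233436 / 231253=13.98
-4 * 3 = -12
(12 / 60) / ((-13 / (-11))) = 11 / 65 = 0.17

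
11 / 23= 0.48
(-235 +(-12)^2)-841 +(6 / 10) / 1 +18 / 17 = -79079 / 85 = -930.34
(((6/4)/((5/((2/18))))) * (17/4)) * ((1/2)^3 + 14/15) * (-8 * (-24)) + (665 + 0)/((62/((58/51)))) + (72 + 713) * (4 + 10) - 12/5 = 435904808/39525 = 11028.58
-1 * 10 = -10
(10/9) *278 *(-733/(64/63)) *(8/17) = -3566045/34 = -104883.68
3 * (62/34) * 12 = 1116/17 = 65.65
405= 405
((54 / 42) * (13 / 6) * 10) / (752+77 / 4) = 156 / 4319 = 0.04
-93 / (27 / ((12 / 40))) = -31 / 30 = -1.03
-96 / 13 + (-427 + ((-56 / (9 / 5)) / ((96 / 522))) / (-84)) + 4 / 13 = -404411 / 936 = -432.06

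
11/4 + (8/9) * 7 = 323/36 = 8.97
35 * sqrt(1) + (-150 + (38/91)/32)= -167421/1456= -114.99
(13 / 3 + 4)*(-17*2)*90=-25500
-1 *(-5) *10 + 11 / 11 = 51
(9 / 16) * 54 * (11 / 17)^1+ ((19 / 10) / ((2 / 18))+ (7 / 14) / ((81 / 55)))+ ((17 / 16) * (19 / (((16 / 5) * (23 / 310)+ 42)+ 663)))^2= 19531262198733071261 / 526523803702191360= 37.09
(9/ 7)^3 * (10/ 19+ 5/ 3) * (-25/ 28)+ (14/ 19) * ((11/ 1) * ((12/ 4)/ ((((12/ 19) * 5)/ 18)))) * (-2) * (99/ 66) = -383164479/ 912380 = -419.96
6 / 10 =3 / 5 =0.60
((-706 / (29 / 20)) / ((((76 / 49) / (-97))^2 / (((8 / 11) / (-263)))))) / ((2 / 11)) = 79746261770 / 2753347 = 28963.39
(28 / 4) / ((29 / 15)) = 105 / 29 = 3.62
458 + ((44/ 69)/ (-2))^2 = 2181022/ 4761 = 458.10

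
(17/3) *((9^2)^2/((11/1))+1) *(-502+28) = -17652392/11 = -1604762.91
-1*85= -85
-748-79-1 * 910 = -1737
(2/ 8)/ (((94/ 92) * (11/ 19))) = 0.42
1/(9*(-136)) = -0.00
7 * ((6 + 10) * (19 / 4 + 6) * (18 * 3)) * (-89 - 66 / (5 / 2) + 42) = -23860872 / 5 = -4772174.40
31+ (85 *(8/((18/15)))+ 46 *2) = 2069/3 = 689.67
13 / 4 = 3.25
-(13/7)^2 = -3.45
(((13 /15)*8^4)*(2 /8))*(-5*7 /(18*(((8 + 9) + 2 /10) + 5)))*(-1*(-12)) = -931840 /999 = -932.77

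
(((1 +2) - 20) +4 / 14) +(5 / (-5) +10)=-7.71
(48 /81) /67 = 16 /1809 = 0.01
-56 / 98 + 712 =4980 / 7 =711.43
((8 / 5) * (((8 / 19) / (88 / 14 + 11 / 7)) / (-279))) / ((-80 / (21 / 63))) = 28 / 21866625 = 0.00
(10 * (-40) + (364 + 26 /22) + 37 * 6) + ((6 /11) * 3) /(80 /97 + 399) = 79855943 /426613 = 187.19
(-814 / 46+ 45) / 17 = 628 / 391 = 1.61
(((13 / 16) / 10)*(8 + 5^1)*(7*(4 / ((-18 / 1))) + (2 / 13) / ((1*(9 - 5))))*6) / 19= -923 / 1824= -0.51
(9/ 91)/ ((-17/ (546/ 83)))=-54/ 1411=-0.04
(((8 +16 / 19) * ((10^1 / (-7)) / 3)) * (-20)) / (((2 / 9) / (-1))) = -7200 / 19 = -378.95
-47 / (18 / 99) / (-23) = 517 / 46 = 11.24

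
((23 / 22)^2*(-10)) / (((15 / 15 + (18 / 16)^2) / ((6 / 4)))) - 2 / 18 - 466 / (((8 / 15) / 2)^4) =-372547333861 / 4042368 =-92160.67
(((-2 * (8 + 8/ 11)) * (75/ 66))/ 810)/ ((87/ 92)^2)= -677120/ 24727923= -0.03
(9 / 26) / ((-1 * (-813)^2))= -1 / 1909466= -0.00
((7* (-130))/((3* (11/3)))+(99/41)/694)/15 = -25892051/4694910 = -5.51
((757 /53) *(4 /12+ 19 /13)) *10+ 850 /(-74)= 18727825 /76479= 244.88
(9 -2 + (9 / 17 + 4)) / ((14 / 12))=168 / 17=9.88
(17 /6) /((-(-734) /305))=5185 /4404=1.18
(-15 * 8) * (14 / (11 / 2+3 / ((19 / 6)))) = -1824 / 7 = -260.57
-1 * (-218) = 218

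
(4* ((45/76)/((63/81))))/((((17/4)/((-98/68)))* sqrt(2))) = -2835* sqrt(2)/5491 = -0.73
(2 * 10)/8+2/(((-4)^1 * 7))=17/7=2.43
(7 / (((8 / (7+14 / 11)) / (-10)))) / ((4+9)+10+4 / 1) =-3185 / 1188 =-2.68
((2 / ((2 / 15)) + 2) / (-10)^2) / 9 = 17 / 900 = 0.02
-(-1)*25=25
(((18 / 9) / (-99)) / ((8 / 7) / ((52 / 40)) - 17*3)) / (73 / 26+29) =0.00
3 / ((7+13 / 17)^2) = 289 / 5808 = 0.05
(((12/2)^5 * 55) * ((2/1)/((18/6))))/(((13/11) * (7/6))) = 18817920/91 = 206790.33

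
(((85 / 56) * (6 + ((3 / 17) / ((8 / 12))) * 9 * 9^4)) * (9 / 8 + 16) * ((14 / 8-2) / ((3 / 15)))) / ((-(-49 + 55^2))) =606961375 / 3555328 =170.72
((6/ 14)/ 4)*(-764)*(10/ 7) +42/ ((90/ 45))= -4701/ 49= -95.94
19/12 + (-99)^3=-11643569/12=-970297.42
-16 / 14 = -8 / 7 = -1.14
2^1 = 2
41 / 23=1.78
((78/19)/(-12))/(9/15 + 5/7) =-455/1748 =-0.26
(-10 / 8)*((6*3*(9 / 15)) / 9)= -3 / 2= -1.50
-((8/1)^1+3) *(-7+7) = 0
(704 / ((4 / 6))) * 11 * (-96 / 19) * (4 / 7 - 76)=588791808 / 133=4427006.08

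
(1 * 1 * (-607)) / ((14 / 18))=-780.43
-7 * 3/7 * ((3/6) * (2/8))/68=-3/544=-0.01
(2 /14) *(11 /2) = 11 /14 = 0.79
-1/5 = -0.20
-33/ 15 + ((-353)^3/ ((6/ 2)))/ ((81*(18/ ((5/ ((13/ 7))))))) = -7698346457/ 284310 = -27077.30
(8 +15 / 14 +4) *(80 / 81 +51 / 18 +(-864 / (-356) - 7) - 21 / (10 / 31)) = -20684551 / 24030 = -860.78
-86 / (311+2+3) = -43 / 158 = -0.27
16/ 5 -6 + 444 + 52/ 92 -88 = 40683/ 115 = 353.77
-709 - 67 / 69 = -48988 / 69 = -709.97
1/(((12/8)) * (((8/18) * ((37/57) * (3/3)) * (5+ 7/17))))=2907/6808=0.43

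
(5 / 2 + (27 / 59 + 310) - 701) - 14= -47441 / 118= -402.04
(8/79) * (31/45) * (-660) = -10912/237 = -46.04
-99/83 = -1.19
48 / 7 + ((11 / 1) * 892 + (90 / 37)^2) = 94150808 / 9583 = 9824.77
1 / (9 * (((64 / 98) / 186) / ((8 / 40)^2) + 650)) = 1519 / 8887350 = 0.00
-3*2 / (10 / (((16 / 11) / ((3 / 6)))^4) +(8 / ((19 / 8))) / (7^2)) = -2928672768 / 101708287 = -28.79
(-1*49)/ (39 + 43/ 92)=-4508/ 3631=-1.24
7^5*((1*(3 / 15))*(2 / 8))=16807 / 20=840.35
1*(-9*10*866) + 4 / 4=-77939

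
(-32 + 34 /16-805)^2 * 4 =2788065.06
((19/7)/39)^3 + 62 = 1261484713/20346417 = 62.00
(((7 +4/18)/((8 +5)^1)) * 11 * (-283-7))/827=-15950/7443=-2.14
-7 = -7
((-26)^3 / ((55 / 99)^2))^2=2026796406336 / 625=3242874250.14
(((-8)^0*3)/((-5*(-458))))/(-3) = -1/2290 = -0.00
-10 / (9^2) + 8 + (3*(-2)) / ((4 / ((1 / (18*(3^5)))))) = 22967 / 2916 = 7.88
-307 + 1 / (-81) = -24868 / 81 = -307.01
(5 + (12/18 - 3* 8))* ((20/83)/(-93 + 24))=1100/17181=0.06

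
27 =27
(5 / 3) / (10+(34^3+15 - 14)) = 1 / 23589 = 0.00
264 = 264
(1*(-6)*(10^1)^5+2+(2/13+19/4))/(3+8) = -2836331/52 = -54544.83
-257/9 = -28.56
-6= -6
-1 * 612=-612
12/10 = 6/5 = 1.20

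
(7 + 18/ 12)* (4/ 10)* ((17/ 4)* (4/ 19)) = 289/ 95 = 3.04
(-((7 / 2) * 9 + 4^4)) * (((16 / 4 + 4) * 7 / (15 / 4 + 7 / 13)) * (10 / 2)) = -4186000 / 223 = -18771.30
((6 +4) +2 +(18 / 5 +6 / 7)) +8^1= 856 / 35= 24.46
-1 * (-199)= 199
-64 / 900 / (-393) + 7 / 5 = 123811 / 88425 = 1.40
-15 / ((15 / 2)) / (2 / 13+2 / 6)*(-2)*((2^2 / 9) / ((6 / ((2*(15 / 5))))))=208 / 57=3.65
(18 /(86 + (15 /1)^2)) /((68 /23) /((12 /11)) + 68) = 1242 /1517369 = 0.00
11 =11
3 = 3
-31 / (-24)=31 / 24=1.29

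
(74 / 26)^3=50653 / 2197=23.06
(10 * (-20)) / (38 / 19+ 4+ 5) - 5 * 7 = -585 / 11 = -53.18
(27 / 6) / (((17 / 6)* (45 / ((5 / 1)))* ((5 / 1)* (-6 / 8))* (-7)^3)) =4 / 29155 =0.00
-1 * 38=-38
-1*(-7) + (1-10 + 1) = -1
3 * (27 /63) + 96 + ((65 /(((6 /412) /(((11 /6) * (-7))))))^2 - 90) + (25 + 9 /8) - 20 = 14882320113431 /4536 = 3280934769.27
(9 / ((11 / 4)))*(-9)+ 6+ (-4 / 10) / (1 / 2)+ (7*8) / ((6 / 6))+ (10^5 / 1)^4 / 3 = 5500000000000000005238 / 165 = 33333333333333333365.08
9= 9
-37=-37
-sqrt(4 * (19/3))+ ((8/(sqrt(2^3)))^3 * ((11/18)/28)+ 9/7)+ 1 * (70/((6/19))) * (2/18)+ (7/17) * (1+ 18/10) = -2 * sqrt(57)/3+ 22 * sqrt(2)/63+ 434852/16065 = 22.53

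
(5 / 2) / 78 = 5 / 156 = 0.03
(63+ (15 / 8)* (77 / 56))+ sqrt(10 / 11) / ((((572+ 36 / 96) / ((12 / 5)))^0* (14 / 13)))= 13* sqrt(110) / 154+ 4197 / 64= 66.46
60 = 60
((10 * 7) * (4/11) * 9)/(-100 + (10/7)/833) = -1469412/641399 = -2.29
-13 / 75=-0.17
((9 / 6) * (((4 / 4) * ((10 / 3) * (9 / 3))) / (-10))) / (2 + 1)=-1 / 2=-0.50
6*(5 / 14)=15 / 7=2.14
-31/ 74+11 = 783/ 74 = 10.58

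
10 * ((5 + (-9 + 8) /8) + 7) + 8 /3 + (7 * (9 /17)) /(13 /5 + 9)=720191 /5916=121.74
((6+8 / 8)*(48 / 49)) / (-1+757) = 4 / 441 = 0.01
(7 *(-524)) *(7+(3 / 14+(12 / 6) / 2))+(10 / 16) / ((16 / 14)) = -30129.45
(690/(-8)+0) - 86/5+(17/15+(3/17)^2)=-1773631/17340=-102.29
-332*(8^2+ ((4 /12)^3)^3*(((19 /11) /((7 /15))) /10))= -10734429010 /505197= -21248.01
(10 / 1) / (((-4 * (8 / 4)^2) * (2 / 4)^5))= -20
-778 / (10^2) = -7.78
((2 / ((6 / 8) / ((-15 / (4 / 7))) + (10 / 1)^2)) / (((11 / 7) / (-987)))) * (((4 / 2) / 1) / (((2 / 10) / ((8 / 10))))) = -3869040 / 38489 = -100.52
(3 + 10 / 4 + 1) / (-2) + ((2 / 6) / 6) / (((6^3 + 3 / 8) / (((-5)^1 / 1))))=-202607 / 62316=-3.25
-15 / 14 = -1.07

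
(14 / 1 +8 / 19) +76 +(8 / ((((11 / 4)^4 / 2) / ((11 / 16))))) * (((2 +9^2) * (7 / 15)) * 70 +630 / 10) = 47343046 / 75867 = 624.03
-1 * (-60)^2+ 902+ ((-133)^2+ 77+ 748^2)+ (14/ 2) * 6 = 574614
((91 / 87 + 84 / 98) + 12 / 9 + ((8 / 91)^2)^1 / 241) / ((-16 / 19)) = -3558976013 / 926014544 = -3.84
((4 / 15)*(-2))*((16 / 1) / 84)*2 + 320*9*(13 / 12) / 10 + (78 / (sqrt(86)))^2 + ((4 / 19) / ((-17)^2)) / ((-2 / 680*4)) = 1673359414 / 4375035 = 382.48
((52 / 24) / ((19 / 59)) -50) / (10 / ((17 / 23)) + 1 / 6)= -83861 / 26543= -3.16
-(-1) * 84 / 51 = 28 / 17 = 1.65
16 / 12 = 4 / 3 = 1.33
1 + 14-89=-74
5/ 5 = 1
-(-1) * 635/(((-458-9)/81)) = -51435/467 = -110.14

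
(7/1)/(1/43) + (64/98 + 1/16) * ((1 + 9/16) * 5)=3845869/12544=306.59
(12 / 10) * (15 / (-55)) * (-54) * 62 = 60264 / 55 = 1095.71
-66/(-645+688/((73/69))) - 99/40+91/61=-13.43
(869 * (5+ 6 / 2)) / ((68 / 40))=69520 / 17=4089.41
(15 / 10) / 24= 1 / 16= 0.06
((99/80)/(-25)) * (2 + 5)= -693/2000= -0.35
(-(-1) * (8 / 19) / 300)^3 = 8 / 2893640625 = 0.00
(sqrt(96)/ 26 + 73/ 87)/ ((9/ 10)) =1.35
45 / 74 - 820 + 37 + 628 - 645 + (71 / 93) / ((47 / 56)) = -258272281 / 323454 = -798.48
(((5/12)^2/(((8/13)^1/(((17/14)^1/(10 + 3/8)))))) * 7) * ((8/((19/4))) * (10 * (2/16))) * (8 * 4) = 221000/14193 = 15.57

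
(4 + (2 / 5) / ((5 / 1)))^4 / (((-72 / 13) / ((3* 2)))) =-117263484 / 390625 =-300.19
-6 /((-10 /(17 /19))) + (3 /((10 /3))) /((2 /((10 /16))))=2487 /3040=0.82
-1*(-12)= 12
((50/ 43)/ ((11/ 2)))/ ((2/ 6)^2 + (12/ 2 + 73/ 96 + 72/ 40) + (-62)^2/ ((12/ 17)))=144000/ 3715058831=0.00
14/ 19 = 0.74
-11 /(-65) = 11 /65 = 0.17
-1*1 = -1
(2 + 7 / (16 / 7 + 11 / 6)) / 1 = 640 / 173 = 3.70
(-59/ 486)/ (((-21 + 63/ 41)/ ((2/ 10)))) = 2419/ 1939140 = 0.00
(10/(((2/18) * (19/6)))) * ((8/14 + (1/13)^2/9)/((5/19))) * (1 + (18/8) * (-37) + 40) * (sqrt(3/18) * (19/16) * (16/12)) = -115729 * sqrt(6)/168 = -1687.36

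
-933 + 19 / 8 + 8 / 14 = -52083 / 56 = -930.05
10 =10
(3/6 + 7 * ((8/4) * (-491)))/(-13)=13747/26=528.73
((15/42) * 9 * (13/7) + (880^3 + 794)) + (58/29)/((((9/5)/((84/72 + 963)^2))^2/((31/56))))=6089957575022459569/20575296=295983959357.01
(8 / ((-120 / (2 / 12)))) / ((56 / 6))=-1 / 840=-0.00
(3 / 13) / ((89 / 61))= 183 / 1157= 0.16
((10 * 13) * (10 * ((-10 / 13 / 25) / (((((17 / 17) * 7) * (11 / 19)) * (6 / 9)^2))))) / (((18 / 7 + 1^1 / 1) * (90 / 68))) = -1292 / 275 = -4.70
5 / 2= 2.50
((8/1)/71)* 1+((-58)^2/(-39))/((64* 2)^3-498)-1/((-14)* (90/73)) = 29708262539/174169047780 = 0.17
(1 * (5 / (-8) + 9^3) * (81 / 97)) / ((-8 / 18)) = -4247883 / 3104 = -1368.52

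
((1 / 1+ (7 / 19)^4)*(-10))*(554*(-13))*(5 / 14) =23896596100 / 912247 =26195.31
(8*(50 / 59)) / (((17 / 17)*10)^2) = 4 / 59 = 0.07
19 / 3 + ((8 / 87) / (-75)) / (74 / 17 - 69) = 45416311 / 7170975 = 6.33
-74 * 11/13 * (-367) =298738/13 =22979.85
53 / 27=1.96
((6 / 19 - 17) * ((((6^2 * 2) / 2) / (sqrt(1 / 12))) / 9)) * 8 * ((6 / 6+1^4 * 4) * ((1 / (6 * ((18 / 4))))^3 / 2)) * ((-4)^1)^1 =202880 * sqrt(3) / 373977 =0.94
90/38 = 45/19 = 2.37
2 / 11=0.18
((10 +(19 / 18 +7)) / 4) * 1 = 325 / 72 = 4.51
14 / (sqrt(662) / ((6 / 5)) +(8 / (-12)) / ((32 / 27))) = 18144 / 1058471 +26880 * sqrt(662) / 1058471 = 0.67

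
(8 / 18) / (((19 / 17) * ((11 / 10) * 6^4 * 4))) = 85 / 1218888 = 0.00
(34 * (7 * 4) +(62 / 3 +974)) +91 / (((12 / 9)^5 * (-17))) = 1945.40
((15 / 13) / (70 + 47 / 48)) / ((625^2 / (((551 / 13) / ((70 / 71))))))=2816712 / 1574406640625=0.00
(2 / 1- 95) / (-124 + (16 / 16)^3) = 31 / 41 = 0.76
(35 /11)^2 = 1225 /121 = 10.12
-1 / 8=-0.12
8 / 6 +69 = 211 / 3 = 70.33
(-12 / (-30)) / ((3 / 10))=4 / 3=1.33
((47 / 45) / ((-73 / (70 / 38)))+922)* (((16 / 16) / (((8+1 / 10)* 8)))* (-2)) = -57544985 / 2022246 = -28.46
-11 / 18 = -0.61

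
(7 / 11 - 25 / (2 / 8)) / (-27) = 1093 / 297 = 3.68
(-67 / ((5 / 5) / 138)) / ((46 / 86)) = -17286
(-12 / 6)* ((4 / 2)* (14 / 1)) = -56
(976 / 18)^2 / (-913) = -238144 / 73953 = -3.22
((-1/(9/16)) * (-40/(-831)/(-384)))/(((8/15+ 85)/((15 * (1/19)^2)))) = 125/1154665359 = 0.00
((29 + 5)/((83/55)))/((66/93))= 2635/83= 31.75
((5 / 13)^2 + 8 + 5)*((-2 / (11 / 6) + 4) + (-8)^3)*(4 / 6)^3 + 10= -9003970 / 4563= -1973.26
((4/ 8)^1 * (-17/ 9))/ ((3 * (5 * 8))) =-17/ 2160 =-0.01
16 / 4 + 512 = 516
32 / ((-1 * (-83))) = 32 / 83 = 0.39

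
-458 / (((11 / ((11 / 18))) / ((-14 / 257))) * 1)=3206 / 2313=1.39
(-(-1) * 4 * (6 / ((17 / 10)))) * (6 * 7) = 10080 / 17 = 592.94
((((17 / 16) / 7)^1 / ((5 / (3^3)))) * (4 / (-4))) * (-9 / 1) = 4131 / 560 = 7.38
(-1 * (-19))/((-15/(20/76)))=-1/3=-0.33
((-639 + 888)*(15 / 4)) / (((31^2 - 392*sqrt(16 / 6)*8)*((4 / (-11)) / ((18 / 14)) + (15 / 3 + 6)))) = -115958304*sqrt(6) / 16107126941 - 213206499 / 64428507764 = -0.02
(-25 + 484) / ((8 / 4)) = 459 / 2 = 229.50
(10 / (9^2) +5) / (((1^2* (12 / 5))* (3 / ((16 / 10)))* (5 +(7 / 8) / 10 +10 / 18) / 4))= 265600 / 329103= 0.81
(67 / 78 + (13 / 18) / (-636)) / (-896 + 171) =-127667 / 107897400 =-0.00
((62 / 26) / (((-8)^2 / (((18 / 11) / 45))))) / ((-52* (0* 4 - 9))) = 31 / 10707840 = 0.00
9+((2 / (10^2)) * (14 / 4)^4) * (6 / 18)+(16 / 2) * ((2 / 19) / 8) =460819 / 45600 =10.11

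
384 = 384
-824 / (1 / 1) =-824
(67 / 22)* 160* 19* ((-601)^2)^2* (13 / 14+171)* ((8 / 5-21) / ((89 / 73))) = -22645763283643436067128 / 6853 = -3304503616466282805.65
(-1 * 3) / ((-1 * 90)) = 1 / 30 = 0.03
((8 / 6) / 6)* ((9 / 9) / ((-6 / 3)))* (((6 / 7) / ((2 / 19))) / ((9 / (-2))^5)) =608 / 1240029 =0.00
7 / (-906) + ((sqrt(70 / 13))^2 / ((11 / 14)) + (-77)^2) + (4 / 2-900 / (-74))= 28522230049 / 4793646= 5950.01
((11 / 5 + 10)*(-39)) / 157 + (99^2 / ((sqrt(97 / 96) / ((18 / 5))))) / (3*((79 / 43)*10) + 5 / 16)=-2379 / 785 + 485502336*sqrt(582) / 18495475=630.24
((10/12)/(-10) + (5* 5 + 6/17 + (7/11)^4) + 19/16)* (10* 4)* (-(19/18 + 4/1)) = -144709913075/26880876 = -5383.38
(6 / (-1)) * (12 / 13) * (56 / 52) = -1008 / 169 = -5.96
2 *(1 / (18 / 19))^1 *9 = 19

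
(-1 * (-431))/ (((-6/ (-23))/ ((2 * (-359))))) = -3558767/ 3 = -1186255.67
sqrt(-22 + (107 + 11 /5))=2 * sqrt(545) /5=9.34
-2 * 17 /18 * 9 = -17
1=1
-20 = -20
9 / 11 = 0.82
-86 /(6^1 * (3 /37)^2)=-58867 /27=-2180.26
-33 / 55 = -3 / 5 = -0.60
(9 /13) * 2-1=5 /13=0.38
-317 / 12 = -26.42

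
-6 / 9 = -2 / 3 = -0.67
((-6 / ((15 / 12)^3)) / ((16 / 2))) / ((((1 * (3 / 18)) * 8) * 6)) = -6 / 125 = -0.05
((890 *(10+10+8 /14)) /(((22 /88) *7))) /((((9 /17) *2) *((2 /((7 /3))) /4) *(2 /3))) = 484160 /7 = 69165.71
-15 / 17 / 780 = -0.00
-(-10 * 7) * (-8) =-560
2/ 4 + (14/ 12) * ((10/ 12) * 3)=41/ 12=3.42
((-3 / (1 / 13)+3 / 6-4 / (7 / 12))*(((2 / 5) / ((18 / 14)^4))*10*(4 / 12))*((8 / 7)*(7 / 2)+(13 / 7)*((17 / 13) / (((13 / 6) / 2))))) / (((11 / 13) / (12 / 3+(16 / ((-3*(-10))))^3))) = -99055423936 / 146146275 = -677.78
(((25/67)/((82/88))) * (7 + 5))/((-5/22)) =-58080/2747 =-21.14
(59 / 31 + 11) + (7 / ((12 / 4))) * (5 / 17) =21485 / 1581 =13.59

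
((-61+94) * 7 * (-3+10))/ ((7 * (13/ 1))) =231/ 13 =17.77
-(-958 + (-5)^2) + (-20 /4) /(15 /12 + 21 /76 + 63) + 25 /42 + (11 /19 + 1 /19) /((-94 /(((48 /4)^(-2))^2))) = 12362499507773 /13242918528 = 933.52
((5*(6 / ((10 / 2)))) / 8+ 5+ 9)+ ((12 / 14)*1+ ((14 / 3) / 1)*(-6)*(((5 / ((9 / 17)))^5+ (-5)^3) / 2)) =-1736405619587 / 1653372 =-1050220.77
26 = 26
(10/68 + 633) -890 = -8733/34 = -256.85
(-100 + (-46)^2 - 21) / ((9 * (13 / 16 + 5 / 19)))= 202160 / 981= 206.08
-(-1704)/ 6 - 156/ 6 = 258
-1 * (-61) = 61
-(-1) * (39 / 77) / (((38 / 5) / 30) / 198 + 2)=0.25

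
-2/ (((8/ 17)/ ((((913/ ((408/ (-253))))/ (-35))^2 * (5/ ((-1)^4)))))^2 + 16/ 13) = -1.62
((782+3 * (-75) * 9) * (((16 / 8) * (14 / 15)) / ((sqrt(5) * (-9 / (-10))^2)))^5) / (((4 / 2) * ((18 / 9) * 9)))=-136911919513600 * sqrt(5) / 7625597484987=-40.15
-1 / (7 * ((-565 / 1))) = 1 / 3955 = 0.00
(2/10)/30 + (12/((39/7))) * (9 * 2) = 75613/1950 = 38.78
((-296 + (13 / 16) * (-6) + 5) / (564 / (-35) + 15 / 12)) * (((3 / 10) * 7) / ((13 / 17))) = 5915133 / 108212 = 54.66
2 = 2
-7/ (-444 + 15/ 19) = 19/ 1203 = 0.02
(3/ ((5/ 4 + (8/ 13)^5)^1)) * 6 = 26733096/ 1987537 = 13.45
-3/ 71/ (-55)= 3/ 3905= 0.00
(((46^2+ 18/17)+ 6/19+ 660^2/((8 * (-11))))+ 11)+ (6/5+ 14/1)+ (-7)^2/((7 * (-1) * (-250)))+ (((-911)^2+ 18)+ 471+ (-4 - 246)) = 827353.60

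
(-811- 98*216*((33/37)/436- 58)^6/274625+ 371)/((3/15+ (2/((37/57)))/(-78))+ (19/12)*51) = -5251441606679573174923310481791496163/144833005179896942171631172800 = -36258597.27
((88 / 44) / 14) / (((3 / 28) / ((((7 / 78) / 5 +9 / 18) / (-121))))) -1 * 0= -404 / 70785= -0.01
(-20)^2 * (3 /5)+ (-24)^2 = 816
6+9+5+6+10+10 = 46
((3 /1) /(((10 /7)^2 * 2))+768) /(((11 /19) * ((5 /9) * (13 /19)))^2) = 147541225977 /9295000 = 15873.18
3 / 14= 0.21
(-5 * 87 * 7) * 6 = -18270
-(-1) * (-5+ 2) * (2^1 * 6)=-36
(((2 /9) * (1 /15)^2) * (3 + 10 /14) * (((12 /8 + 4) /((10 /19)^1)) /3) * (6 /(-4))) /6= -2717 /850500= -0.00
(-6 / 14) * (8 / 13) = -24 / 91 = -0.26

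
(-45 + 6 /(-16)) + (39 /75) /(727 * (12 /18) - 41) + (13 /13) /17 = -205068521 /4525400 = -45.32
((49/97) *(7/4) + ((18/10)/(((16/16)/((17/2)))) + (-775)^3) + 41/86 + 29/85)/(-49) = 94303141064481/9926980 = 9499680.78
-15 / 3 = -5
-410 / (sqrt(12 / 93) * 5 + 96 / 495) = 16777200 / 672689-27905625 * sqrt(31) / 672689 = -206.03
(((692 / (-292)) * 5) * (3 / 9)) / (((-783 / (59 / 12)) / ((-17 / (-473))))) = 867595 / 973303452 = 0.00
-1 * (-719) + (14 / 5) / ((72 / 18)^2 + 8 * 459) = 6629187 / 9220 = 719.00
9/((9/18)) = 18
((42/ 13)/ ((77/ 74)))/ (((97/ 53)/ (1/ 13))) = 23532/ 180323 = 0.13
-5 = -5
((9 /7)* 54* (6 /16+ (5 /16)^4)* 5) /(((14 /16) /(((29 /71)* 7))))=887957235 /2035712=436.19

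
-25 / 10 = -5 / 2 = -2.50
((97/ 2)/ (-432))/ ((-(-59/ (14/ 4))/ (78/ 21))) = -0.02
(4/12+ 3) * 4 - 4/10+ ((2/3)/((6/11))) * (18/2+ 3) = 138/5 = 27.60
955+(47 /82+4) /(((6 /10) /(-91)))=261.40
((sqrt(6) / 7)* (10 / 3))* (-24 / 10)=-8* sqrt(6) / 7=-2.80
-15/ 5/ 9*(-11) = 11/ 3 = 3.67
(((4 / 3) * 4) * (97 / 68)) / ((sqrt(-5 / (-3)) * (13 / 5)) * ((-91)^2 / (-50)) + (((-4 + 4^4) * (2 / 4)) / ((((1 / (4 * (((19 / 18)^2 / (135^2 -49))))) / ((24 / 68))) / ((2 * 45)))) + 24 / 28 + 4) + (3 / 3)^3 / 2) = -0.01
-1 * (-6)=6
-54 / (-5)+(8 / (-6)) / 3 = 466 / 45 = 10.36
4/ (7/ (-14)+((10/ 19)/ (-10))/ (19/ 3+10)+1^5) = 7448/ 925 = 8.05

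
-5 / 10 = -1 / 2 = -0.50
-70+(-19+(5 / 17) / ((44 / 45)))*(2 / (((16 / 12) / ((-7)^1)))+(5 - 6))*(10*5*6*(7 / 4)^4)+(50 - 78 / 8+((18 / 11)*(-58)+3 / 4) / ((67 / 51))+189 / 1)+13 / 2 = 3881934095013 / 6414848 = 605148.26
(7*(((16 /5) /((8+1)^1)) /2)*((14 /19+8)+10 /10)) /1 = 2072 /171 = 12.12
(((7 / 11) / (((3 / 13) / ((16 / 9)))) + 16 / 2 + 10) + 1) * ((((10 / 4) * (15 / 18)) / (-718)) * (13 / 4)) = -2307175 / 10235808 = -0.23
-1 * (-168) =168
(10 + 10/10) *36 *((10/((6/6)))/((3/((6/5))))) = 1584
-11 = -11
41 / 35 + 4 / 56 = 87 / 70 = 1.24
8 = 8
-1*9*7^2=-441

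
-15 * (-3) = 45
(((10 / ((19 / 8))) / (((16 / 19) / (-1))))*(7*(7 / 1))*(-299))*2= 146510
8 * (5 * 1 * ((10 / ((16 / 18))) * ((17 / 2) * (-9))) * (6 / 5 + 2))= -110160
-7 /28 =-1 /4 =-0.25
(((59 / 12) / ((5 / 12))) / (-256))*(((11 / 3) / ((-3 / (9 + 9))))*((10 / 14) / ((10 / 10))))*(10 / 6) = 1.21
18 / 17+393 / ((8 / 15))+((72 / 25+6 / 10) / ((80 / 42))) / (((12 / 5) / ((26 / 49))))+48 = 37429677 / 47600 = 786.34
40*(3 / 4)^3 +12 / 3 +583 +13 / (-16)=9649 / 16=603.06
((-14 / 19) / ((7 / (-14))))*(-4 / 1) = -5.89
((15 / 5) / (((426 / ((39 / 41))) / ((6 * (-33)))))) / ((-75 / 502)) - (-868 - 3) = 64033099 / 72775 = 879.88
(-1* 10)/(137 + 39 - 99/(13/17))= -26/121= -0.21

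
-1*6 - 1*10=-16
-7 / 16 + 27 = 425 / 16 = 26.56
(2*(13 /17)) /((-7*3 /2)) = -52 /357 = -0.15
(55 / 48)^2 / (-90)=-605 / 41472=-0.01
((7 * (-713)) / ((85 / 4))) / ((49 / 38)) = -108376 / 595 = -182.14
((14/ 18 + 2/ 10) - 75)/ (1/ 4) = -13324/ 45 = -296.09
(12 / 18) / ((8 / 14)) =7 / 6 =1.17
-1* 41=-41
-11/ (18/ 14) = -77/ 9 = -8.56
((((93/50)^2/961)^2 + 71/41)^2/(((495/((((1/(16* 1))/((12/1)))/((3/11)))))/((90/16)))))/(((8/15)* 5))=196917009898529041/806880000000000000000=0.00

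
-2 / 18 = -1 / 9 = -0.11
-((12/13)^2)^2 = -20736/28561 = -0.73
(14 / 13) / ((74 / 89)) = 623 / 481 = 1.30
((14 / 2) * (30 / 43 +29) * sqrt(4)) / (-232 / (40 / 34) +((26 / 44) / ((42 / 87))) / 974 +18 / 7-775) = -3830897840 / 8934184863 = -0.43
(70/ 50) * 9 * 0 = 0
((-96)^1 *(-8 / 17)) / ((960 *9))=4 / 765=0.01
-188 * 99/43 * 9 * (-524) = 87774192/43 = 2041260.28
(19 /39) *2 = 0.97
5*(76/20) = 19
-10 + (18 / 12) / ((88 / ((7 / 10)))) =-17579 / 1760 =-9.99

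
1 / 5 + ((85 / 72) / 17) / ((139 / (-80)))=1001 / 6255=0.16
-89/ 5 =-17.80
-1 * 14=-14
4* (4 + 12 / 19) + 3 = 409 / 19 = 21.53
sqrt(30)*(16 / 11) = 16*sqrt(30) / 11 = 7.97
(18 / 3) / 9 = 0.67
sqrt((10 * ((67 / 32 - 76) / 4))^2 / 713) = 11825 * sqrt(713) / 45632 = 6.92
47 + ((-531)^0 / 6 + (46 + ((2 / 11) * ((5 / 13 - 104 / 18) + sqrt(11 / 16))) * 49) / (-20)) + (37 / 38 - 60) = -12.13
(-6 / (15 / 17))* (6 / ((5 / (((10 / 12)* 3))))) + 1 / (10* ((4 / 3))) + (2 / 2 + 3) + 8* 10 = 2547 / 40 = 63.68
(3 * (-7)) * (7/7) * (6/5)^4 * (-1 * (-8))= -217728/625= -348.36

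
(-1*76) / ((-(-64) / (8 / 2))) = -19 / 4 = -4.75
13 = 13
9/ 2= 4.50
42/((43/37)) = 1554/43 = 36.14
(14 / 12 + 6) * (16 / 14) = 172 / 21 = 8.19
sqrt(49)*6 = 42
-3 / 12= -1 / 4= -0.25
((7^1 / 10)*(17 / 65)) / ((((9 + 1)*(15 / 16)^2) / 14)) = 106624 / 365625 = 0.29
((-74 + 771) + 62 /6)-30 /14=14809 /21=705.19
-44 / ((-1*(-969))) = -44 / 969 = -0.05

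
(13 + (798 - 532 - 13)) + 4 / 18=2396 / 9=266.22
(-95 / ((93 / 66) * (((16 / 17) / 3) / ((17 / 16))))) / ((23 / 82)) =-37146615 / 45632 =-814.05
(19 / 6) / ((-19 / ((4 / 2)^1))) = -1 / 3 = -0.33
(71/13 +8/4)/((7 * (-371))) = -97/33761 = -0.00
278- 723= -445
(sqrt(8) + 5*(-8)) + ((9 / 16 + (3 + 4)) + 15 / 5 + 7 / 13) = -6011 / 208 + 2*sqrt(2) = -26.07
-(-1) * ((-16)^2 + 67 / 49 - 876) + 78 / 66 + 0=-332806 / 539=-617.45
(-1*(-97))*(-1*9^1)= -873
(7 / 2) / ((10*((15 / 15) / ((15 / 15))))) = 7 / 20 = 0.35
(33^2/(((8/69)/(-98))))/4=-3681909/16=-230119.31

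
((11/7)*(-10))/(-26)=55/91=0.60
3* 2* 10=60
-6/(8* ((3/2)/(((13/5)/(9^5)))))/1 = -13/590490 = -0.00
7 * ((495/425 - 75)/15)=-14644/425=-34.46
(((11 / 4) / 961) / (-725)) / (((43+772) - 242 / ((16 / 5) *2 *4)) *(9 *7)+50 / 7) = -1232 / 15842798422375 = -0.00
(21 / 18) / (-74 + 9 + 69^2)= 7 / 28176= 0.00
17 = 17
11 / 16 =0.69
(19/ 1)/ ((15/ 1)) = 19/ 15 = 1.27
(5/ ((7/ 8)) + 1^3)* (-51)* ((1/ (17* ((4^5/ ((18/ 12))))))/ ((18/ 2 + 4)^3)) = -423/ 31496192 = -0.00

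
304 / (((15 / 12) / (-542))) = -659072 / 5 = -131814.40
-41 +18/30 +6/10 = -199/5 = -39.80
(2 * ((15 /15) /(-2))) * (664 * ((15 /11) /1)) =-9960 /11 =-905.45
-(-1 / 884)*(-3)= -3 / 884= -0.00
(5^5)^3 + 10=30517578135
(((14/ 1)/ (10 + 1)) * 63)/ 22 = 441/ 121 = 3.64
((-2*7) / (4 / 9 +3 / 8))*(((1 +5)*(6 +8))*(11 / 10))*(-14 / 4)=1629936 / 295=5525.21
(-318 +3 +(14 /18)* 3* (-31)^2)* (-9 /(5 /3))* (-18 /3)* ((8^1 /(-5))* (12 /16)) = -1873368 /25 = -74934.72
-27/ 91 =-0.30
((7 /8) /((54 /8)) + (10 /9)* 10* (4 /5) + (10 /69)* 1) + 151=160.16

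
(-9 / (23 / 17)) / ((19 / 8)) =-1224 / 437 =-2.80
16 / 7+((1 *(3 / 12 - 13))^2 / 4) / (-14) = -79 / 128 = -0.62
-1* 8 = -8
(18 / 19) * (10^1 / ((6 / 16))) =480 / 19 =25.26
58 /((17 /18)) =1044 /17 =61.41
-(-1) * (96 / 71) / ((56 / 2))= 24 / 497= 0.05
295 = 295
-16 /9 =-1.78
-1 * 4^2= -16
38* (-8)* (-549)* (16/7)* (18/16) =3004128/7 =429161.14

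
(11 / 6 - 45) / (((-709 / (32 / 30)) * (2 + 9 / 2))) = 4144 / 414765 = 0.01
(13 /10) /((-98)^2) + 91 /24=546247 /144060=3.79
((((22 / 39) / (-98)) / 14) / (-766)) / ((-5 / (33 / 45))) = -121 / 1537017300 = -0.00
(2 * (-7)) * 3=-42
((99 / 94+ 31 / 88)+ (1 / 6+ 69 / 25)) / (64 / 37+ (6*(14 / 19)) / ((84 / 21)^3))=2.41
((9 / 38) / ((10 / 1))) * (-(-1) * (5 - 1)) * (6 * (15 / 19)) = 162 / 361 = 0.45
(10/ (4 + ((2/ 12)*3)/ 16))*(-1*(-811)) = 259520/ 129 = 2011.78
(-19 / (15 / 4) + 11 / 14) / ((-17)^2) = -899 / 60690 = -0.01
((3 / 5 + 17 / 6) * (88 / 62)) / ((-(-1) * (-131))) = -2266 / 60915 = -0.04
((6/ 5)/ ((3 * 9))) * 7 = 14/ 45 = 0.31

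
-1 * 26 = -26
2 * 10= 20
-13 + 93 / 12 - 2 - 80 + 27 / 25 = -8617 / 100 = -86.17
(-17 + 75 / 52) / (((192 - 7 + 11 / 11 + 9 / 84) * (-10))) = 5663 / 677430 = 0.01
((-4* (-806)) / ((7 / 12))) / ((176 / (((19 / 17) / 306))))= 7657 / 66759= 0.11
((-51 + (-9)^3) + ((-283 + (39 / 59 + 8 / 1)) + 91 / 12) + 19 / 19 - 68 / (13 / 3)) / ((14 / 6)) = -9769567 / 21476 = -454.91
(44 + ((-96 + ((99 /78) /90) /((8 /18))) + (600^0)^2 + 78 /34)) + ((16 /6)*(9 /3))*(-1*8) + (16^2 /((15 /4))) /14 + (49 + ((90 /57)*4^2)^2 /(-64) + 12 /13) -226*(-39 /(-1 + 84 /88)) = -25998986267747 /134032080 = -193975.85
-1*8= -8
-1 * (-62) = 62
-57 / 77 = -0.74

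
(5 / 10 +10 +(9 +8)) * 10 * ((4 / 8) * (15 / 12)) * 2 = 1375 / 4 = 343.75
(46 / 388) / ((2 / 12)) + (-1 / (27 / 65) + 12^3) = 4521190 / 2619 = 1726.30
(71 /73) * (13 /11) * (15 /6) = 4615 /1606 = 2.87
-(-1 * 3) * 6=18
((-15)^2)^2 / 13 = 50625 / 13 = 3894.23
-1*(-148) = 148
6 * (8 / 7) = 6.86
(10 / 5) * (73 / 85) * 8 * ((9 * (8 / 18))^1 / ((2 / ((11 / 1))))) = 25696 / 85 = 302.31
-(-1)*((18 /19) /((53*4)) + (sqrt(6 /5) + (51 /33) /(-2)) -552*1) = -551.67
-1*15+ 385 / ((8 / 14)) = 2635 / 4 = 658.75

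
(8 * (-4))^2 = 1024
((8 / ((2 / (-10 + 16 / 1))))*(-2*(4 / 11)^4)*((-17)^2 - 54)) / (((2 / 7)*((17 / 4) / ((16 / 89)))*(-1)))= 29.20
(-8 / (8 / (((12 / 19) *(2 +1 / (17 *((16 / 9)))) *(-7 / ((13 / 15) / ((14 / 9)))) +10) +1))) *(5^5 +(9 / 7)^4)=161860017201 / 10081799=16054.68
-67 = -67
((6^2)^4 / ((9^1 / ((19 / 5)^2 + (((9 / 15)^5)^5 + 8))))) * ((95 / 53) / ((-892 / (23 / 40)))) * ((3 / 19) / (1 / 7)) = -18838124468446595038046208 / 3522336483001708984375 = -5348.19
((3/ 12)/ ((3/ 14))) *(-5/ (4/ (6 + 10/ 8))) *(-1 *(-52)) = -13195/ 24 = -549.79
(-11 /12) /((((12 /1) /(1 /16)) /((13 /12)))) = -143 /27648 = -0.01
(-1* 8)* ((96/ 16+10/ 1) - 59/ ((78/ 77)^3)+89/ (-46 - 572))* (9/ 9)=1999328533/ 6109857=327.23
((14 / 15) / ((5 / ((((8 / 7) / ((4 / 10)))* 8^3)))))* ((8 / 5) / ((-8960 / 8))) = -1024 / 2625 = -0.39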